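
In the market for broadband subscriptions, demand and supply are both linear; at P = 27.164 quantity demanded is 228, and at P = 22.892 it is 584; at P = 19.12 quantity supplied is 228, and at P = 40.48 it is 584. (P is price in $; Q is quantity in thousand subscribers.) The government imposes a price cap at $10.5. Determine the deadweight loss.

$2348.05 thousand

Demand slope = (22.892 − 27.164)/(584 − 228) = −0.012, so P = 29.9 − 0.012Q.
Supply slope = (40.48 − 19.12)/(584 − 228) = 0.06, so P = 5.44 + 0.06Q.
Competitive equilibrium: 29.9 − 0.012Q = 5.44 + 0.06Q → Q* = 339.7222, P* = 25.8233.
At the ceiling P = 10.5, quantity supplied = (10.5 − 5.44)/0.06 = 84.3333.
Willingness to pay at Q' = 84.3333: 29.9 − 0.012·84.3333 = 28.888.
ΔQ = 339.7222 − 84.3333 = 255.3889; wedge = 28.888 − 10.5 = 18.388.
The triangle = ½ × 255.3889 × 18.388 = $2348.05 thousand.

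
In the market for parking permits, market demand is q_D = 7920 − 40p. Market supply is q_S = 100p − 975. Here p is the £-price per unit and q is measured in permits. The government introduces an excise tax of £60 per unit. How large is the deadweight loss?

In inverse form: demand p = 198 − 0.025q, supply p = 9.75 + 0.01q.
Competitive equilibrium: 198 − 0.025q = 9.75 + 0.01q → q* = 5378.5714, p* = 63.5357.
With the tax, the buyer price exceeds the seller price by 60: (198 − 0.025q) − (9.75 + 0.01q) = 60 → q' = 3664.2857.
Δq = 5378.5714 − 3664.2857 = 1714.2857; the wedge equals the tax, 60.
The triangle = ½ × 1714.2857 × 60 = £51428.57.

£51428.57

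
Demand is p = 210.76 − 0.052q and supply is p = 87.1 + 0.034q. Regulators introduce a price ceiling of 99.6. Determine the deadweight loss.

Competitive equilibrium: 210.76 − 0.052q = 87.1 + 0.034q → q* = 1437.90698, p* = 135.98884.
At the ceiling p = 99.6, quantity supplied = (99.6 − 87.1)/0.034 = 367.64706.
Willingness to pay at q' = 367.64706: 210.76 − 0.052·367.64706 = 191.64235.
Δq = 1437.90698 − 367.64706 = 1070.25992; wedge = 191.64235 − 99.6 = 92.04235.
Deadweight loss = ½ × 1070.25992 × 92.04235 = 49254.62.

49254.62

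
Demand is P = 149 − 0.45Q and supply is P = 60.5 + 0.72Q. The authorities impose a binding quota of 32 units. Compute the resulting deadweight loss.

1114.16

Competitive equilibrium: 149 − 0.45Q = 60.5 + 0.72Q → Q* = 75.64103, P* = 114.96154.
At Q = 32: demand price = 149 − 0.45·32 = 134.6; supply price = 60.5 + 0.72·32 = 83.54.
ΔQ = 75.64103 − 32 = 43.64103; wedge = 134.6 − 83.54 = 51.06.
Welfare loss = ½ × 43.64103 × 51.06 = 1114.16.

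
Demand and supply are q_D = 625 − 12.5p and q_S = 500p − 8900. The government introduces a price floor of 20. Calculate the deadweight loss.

In inverse form: demand p = 50 − 0.08q, supply p = 17.8 + 0.002q.
Competitive equilibrium: 50 − 0.08q = 17.8 + 0.002q → q* = 392.6829, p* = 18.5854.
At the floor p = 20, quantity demanded = (50 − 20)/0.08 = 375.
Sellers' marginal cost at q' = 375: 17.8 + 0.002·375 = 18.55.
Δq = 392.6829 − 375 = 17.6829; wedge = 20 − 18.55 = 1.45.
The triangle = ½ × 17.6829 × 1.45 = 12.82.

12.82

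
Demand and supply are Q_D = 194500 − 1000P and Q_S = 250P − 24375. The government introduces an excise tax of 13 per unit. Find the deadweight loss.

16900

In inverse form: demand P = 194.5 − 0.001Q, supply P = 97.5 + 0.004Q.
Competitive equilibrium: 194.5 − 0.001Q = 97.5 + 0.004Q → Q* = 19400, P* = 175.1.
With the tax, the buyer price exceeds the seller price by 13: (194.5 − 0.001Q) − (97.5 + 0.004Q) = 13 → Q' = 16800.
ΔQ = 19400 − 16800 = 2600; the wedge equals the tax, 13.
DWL = ½ × 2600 × 13 = 16900.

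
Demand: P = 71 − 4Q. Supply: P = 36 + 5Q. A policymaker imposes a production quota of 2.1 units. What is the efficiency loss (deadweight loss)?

Competitive equilibrium: 71 − 4Q = 36 + 5Q → Q* = 3.8889, P* = 55.4444.
At Q = 2.1: demand price = 71 − 4·2.1 = 62.6; supply price = 36 + 5·2.1 = 46.5.
ΔQ = 3.8889 − 2.1 = 1.7889; wedge = 62.6 − 46.5 = 16.1.
DWL = ½ × 1.7889 × 16.1 = 14.40.

14.40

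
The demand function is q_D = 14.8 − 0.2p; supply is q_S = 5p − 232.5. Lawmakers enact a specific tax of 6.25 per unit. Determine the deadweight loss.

In inverse form: demand p = 74 − 5q, supply p = 46.5 + 0.2q.
Competitive equilibrium: 74 − 5q = 46.5 + 0.2q → q* = 5.2885, p* = 47.5577.
With the tax, the buyer price exceeds the seller price by 6.25: (74 − 5q) − (46.5 + 0.2q) = 6.25 → q' = 4.0865.
Δq = 5.2885 − 4.0865 = 1.202; the wedge equals the tax, 6.25.
Deadweight loss = ½ × 1.202 × 6.25 = 3.76.

3.76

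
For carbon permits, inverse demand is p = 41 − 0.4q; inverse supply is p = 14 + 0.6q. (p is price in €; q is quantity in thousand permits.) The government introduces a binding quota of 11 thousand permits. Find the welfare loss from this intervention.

Competitive equilibrium: 41 − 0.4q = 14 + 0.6q → q* = 27, p* = 30.2.
At q = 11: demand price = 41 − 0.4·11 = 36.6; supply price = 14 + 0.6·11 = 20.6.
Δq = 27 − 11 = 16; wedge = 36.6 − 20.6 = 16.
DWL = ½ × 16 × 16 = €128 thousand.

€128 thousand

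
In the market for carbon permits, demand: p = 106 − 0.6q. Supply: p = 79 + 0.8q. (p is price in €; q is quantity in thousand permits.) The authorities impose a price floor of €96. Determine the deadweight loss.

€4.80 thousand

Competitive equilibrium: 106 − 0.6q = 79 + 0.8q → q* = 19.2857, p* = 94.4286.
At the floor p = 96, quantity demanded = (106 − 96)/0.6 = 16.6667.
Sellers' marginal cost at q' = 16.6667: 79 + 0.8·16.6667 = 92.3334.
Δq = 19.2857 − 16.6667 = 2.619; wedge = 96 − 92.3334 = 3.6666.
The triangle = ½ × 2.619 × 3.6666 = €4.80 thousand.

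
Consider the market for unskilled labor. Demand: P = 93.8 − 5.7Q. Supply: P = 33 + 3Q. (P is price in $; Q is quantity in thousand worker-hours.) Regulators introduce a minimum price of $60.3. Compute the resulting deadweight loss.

Competitive equilibrium: 93.8 − 5.7Q = 33 + 3Q → Q* = 6.9885, P* = 53.9655.
At the floor P = 60.3, quantity demanded = (93.8 − 60.3)/5.7 = 5.8772.
Sellers' marginal cost at Q' = 5.8772: 33 + 3·5.8772 = 50.6316.
ΔQ = 6.9885 − 5.8772 = 1.1113; wedge = 60.3 − 50.6316 = 9.6684.
Deadweight loss = ½ × 1.1113 × 9.6684 = $5.37 thousand.

$5.37 thousand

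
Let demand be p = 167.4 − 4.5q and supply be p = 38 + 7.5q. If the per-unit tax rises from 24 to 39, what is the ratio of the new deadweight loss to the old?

Competitive equilibrium: 167.4 − 4.5q = 38 + 7.5q → q* = 10.7833, p* = 118.875.
For a per-unit tax t: Δq = t/12, so DWL = ½·t·(t/12) = t²/24.
At t = 24: DWL = 24. At t = 39: DWL = 63.375.
Ratio = (39/24)² = 2.641.

2.641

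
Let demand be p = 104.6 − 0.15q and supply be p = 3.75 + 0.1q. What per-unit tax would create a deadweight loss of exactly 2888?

38

Competitive equilibrium: 104.6 − 0.15q = 3.75 + 0.1q → q* = 403.4, p* = 44.09.
A tax t gives Δq = t/0.25 and wedge t, so DWL = t²/0.5.
t²/0.5 = 2888 → t² = 1444 → t = 38.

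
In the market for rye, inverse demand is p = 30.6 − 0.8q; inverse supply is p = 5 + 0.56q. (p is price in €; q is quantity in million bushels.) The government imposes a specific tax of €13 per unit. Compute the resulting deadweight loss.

€62.13 million

Competitive equilibrium: 30.6 − 0.8q = 5 + 0.56q → q* = 18.8235, p* = 15.5412.
With the tax, the buyer price exceeds the seller price by 13: (30.6 − 0.8q) − (5 + 0.56q) = 13 → q' = 9.2647.
Δq = 18.8235 − 9.2647 = 9.5588; the wedge equals the tax, 13.
Deadweight loss = ½ × 9.5588 × 13 = €62.13 million.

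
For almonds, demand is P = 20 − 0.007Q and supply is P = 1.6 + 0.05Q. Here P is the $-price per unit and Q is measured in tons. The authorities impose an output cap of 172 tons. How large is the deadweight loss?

$648.17

Competitive equilibrium: 20 − 0.007Q = 1.6 + 0.05Q → Q* = 322.807, P* = 17.7404.
At Q = 172: demand price = 20 − 0.007·172 = 18.796; supply price = 1.6 + 0.05·172 = 10.2.
ΔQ = 322.807 − 172 = 150.807; wedge = 18.796 − 10.2 = 8.596.
Deadweight loss = ½ × 150.807 × 8.596 = $648.17.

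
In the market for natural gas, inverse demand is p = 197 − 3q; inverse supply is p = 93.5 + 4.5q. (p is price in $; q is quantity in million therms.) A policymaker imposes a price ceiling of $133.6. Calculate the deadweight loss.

Competitive equilibrium: 197 − 3q = 93.5 + 4.5q → q* = 13.8, p* = 155.6.
At the ceiling p = 133.6, quantity supplied = (133.6 − 93.5)/4.5 = 8.9111.
Willingness to pay at q' = 8.9111: 197 − 3·8.9111 = 170.2667.
Δq = 13.8 − 8.9111 = 4.8889; wedge = 170.2667 − 133.6 = 36.6667.
Deadweight loss = ½ × 4.8889 × 36.6667 = $89.63 million.

$89.63 million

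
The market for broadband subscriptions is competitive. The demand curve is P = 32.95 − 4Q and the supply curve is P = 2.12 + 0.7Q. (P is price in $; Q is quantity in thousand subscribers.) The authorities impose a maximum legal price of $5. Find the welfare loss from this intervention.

$14.05 thousand

Competitive equilibrium: 32.95 − 4Q = 2.12 + 0.7Q → Q* = 6.5596, P* = 6.7117.
At the ceiling P = 5, quantity supplied = (5 − 2.12)/0.7 = 4.1143.
Willingness to pay at Q' = 4.1143: 32.95 − 4·4.1143 = 16.4928.
ΔQ = 6.5596 − 4.1143 = 2.4453; wedge = 16.4928 − 5 = 11.4928.
The triangle = ½ × 2.4453 × 11.4928 = $14.05 thousand.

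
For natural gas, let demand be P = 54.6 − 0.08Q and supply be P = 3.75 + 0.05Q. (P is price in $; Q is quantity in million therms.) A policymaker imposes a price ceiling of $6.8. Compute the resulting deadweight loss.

Competitive equilibrium: 54.6 − 0.08Q = 3.75 + 0.05Q → Q* = 391.1538, P* = 23.3077.
At the ceiling P = 6.8, quantity supplied = (6.8 − 3.75)/0.05 = 61.
Willingness to pay at Q' = 61: 54.6 − 0.08·61 = 49.72.
ΔQ = 391.1538 − 61 = 330.1538; wedge = 49.72 − 6.8 = 42.92.
Welfare loss = ½ × 330.1538 × 42.92 = $7085.10 million.

$7085.10 million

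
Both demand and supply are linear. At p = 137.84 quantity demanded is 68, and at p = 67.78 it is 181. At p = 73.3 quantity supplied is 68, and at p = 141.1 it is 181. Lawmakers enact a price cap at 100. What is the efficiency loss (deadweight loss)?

Demand slope = (67.78 − 137.84)/(181 − 68) = −0.62, so p = 180 − 0.62q.
Supply slope = (141.1 − 73.3)/(181 − 68) = 0.6, so p = 32.5 + 0.6q.
Competitive equilibrium: 180 − 0.62q = 32.5 + 0.6q → q* = 120.9016, p* = 105.041.
At the ceiling p = 100, quantity supplied = (100 − 32.5)/0.6 = 112.5.
Willingness to pay at q' = 112.5: 180 − 0.62·112.5 = 110.25.
Δq = 120.9016 − 112.5 = 8.4016; wedge = 110.25 − 100 = 10.25.
The triangle = ½ × 8.4016 × 10.25 = 43.06.

43.06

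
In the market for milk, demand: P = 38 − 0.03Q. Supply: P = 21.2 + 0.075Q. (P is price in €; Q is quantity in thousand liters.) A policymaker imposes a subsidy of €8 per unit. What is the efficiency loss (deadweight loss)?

€304.76 thousand

Competitive equilibrium: 38 − 0.03Q = 21.2 + 0.075Q → Q* = 160, P* = 33.2.
The subsidy lowers effective supply by 8: P = 13.2 + 0.075Q.
New quantity: 38 − 0.03Q = 13.2 + 0.075Q → Q' = 236.1905.
Overproduction ΔQ = 236.1905 − 160 = 76.1905; wedge = subsidy = 8.
The triangle = ½ × 76.1905 × 8 = €304.76 thousand.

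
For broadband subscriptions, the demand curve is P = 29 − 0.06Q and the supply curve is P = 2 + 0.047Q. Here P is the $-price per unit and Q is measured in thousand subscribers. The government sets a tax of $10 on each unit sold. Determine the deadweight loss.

$467.29 thousand

Competitive equilibrium: 29 − 0.06Q = 2 + 0.047Q → Q* = 252.3364, P* = 13.8598.
With the tax, the buyer price exceeds the seller price by 10: (29 − 0.06Q) − (2 + 0.047Q) = 10 → Q' = 158.8785.
ΔQ = 252.3364 − 158.8785 = 93.4579; the wedge equals the tax, 10.
Welfare loss = ½ × 93.4579 × 10 = $467.29 thousand.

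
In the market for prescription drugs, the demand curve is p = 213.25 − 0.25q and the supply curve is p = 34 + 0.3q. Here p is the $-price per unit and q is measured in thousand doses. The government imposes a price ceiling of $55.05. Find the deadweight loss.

Competitive equilibrium: 213.25 − 0.25q = 34 + 0.3q → q* = 325.9091, p* = 131.7727.
At the ceiling p = 55.05, quantity supplied = (55.05 − 34)/0.3 = 70.1667.
Willingness to pay at q' = 70.1667: 213.25 − 0.25·70.1667 = 195.7083.
Δq = 325.9091 − 70.1667 = 255.7424; wedge = 195.7083 − 55.05 = 140.6583.
DWL = ½ × 255.7424 × 140.6583 = $17986.15 thousand.

$17986.15 thousand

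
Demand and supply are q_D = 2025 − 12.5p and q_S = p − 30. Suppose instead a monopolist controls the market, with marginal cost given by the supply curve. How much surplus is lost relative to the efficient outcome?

38.37

In inverse form: demand p = 162 − 0.08q, supply p = 30 + q.
Competitive equilibrium: 162 − 0.08q = 30 + q → q* = 122.2222, p* = 152.2222.
Marginal revenue: MR = 162 − 0.16q. Set MR = MC: 162 − 0.16q = 30 + q → q_m = 113.7931.
Price p_m = 162 − 0.08·113.7931 = 152.8966; MC(q_m) = 30 + 1·113.7931 = 143.7931.
Competitive q* = 122.2222, so Δq = 8.4291; wedge = 152.8966 − 143.7931 = 9.1035.
Deadweight loss = ½ × 8.4291 × 9.1035 = 38.37.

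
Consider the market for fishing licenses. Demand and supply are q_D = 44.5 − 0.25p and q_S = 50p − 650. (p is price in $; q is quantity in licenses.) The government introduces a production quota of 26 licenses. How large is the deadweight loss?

$454.95

In inverse form: demand p = 178 − 4q, supply p = 13 + 0.02q.
Competitive equilibrium: 178 − 4q = 13 + 0.02q → q* = 41.0448, p* = 13.8209.
At q = 26: demand price = 178 − 4·26 = 74; supply price = 13 + 0.02·26 = 13.52.
Δq = 41.0448 − 26 = 15.0448; wedge = 74 − 13.52 = 60.48.
The triangle = ½ × 15.0448 × 60.48 = $454.95.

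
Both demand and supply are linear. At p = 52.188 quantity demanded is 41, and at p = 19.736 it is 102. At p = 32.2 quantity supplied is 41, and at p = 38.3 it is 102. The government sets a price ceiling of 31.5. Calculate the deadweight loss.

Demand slope = (19.736 − 52.188)/(102 − 41) = −0.532, so p = 74 − 0.532q.
Supply slope = (38.3 − 32.2)/(102 − 41) = 0.1, so p = 28.1 + 0.1q.
Competitive equilibrium: 74 − 0.532q = 28.1 + 0.1q → q* = 72.6266, p* = 35.3627.
At the ceiling p = 31.5, quantity supplied = (31.5 − 28.1)/0.1 = 34.
Willingness to pay at q' = 34: 74 − 0.532·34 = 55.912.
Δq = 72.6266 − 34 = 38.6266; wedge = 55.912 − 31.5 = 24.412.
The triangle = ½ × 38.6266 × 24.412 = 471.48.

471.48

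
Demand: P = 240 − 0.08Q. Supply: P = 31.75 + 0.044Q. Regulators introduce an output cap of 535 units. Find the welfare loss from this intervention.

Competitive equilibrium: 240 − 0.08Q = 31.75 + 0.044Q → Q* = 1679.4355, P* = 105.6452.
At Q = 535: demand price = 240 − 0.08·535 = 197.2; supply price = 31.75 + 0.044·535 = 55.29.
ΔQ = 1679.4355 − 535 = 1144.4355; wedge = 197.2 − 55.29 = 141.91.
The triangle = ½ × 1144.4355 × 141.91 = 81203.42.

81203.42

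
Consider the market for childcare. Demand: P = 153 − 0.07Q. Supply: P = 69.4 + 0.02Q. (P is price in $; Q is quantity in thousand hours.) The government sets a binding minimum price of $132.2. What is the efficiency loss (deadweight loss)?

Competitive equilibrium: 153 − 0.07Q = 69.4 + 0.02Q → Q* = 928.88889, P* = 87.97778.
At the floor P = 132.2, quantity demanded = (153 − 132.2)/0.07 = 297.14286.
Sellers' marginal cost at Q' = 297.14286: 69.4 + 0.02·297.14286 = 75.34286.
ΔQ = 928.88889 − 297.14286 = 631.74603; wedge = 132.2 − 75.34286 = 56.85714.
Welfare loss = ½ × 631.74603 × 56.85714 = $17959.64 thousand.

$17959.64 thousand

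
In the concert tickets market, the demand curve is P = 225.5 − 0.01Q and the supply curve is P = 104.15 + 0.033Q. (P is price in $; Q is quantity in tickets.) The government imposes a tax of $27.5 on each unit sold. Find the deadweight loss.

$8793.60

Competitive equilibrium: 225.5 − 0.01Q = 104.15 + 0.033Q → Q* = 2822.093, P* = 197.2791.
With the tax, the buyer price exceeds the seller price by 27.5: (225.5 − 0.01Q) − (104.15 + 0.033Q) = 27.5 → Q' = 2182.5581.
ΔQ = 2822.093 − 2182.5581 = 639.5349; the wedge equals the tax, 27.5.
DWL = ½ × 639.5349 × 27.5 = $8793.60.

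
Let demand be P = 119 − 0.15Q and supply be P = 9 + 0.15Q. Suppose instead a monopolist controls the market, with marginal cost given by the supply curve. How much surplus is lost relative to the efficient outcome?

Competitive equilibrium: 119 − 0.15Q = 9 + 0.15Q → Q* = 366.6667, P* = 64.
Marginal revenue: MR = 119 − 0.3Q. Set MR = MC: 119 − 0.3Q = 9 + 0.15Q → Q_m = 244.4444.
Price P_m = 119 − 0.15·244.4444 = 82.3333; MC(Q_m) = 9 + 0.15·244.4444 = 45.6667.
Competitive Q* = 366.6667, so ΔQ = 122.2223; wedge = 82.3333 − 45.6667 = 36.6666.
Deadweight loss = ½ × 122.2223 × 36.6666 = 2240.74.

2240.74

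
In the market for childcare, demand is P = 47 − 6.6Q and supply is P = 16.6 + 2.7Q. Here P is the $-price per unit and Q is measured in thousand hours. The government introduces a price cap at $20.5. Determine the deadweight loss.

Competitive equilibrium: 47 − 6.6Q = 16.6 + 2.7Q → Q* = 3.2688, P* = 25.4258.
At the ceiling P = 20.5, quantity supplied = (20.5 − 16.6)/2.7 = 1.4444.
Willingness to pay at Q' = 1.4444: 47 − 6.6·1.4444 = 37.467.
ΔQ = 3.2688 − 1.4444 = 1.8244; wedge = 37.467 − 20.5 = 16.967.
Welfare loss = ½ × 1.8244 × 16.967 = $15.48 thousand.

$15.48 thousand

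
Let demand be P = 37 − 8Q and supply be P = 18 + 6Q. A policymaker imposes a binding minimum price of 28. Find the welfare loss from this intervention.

0.38

Competitive equilibrium: 37 − 8Q = 18 + 6Q → Q* = 1.3571, P* = 26.1429.
At the floor P = 28, quantity demanded = (37 − 28)/8 = 1.125.
Sellers' marginal cost at Q' = 1.125: 18 + 6·1.125 = 24.75.
ΔQ = 1.3571 − 1.125 = 0.2321; wedge = 28 − 24.75 = 3.25.
Deadweight loss = ½ × 0.2321 × 3.25 = 0.38.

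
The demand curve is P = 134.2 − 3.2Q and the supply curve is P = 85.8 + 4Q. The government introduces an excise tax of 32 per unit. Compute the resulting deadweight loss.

71.11

Competitive equilibrium: 134.2 − 3.2Q = 85.8 + 4Q → Q* = 6.7222, P* = 112.6889.
With the tax, the buyer price exceeds the seller price by 32: (134.2 − 3.2Q) − (85.8 + 4Q) = 32 → Q' = 2.2778.
ΔQ = 6.7222 − 2.2778 = 4.4444; the wedge equals the tax, 32.
The triangle = ½ × 4.4444 × 32 = 71.11.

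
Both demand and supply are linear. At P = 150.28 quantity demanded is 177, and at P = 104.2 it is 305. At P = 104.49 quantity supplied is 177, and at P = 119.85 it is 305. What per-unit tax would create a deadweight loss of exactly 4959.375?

69

Demand slope = (104.2 − 150.28)/(305 − 177) = −0.36, so P = 214 − 0.36Q.
Supply slope = (119.85 − 104.49)/(305 − 177) = 0.12, so P = 83.25 + 0.12Q.
Competitive equilibrium: 214 − 0.36Q = 83.25 + 0.12Q → Q* = 272.3958, P* = 115.9375.
A tax t gives ΔQ = t/0.48 and wedge t, so DWL = t²/0.96.
t²/0.96 = 4959.375 → t² = 4761 → t = 69.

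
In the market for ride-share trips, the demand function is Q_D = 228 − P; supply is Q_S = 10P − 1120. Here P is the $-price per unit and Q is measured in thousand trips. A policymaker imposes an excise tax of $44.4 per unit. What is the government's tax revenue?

In inverse form: demand P = 228 − Q, supply P = 112 + 0.1Q.
Competitive equilibrium: 228 − Q = 112 + 0.1Q → Q* = 105.4545, P* = 122.5455.
With the tax, the buyer price exceeds the seller price by 44.4: (228 − Q) − (112 + 0.1Q) = 44.4 → Q' = 65.0909.
Tax revenue = 44.4 × 65.0909 = $2890.04 thousand.

$2890.04 thousand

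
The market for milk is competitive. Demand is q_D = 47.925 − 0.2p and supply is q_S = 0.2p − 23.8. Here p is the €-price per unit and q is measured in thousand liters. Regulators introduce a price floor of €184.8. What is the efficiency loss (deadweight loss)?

In inverse form: demand p = 239.625 − 5q, supply p = 119 + 5q.
Competitive equilibrium: 239.625 − 5q = 119 + 5q → q* = 12.0625, p* = 179.3125.
At the floor p = 184.8, quantity demanded = (239.625 − 184.8)/5 = 10.965.
Sellers' marginal cost at q' = 10.965: 119 + 5·10.965 = 173.825.
Δq = 12.0625 − 10.965 = 1.0975; wedge = 184.8 − 173.825 = 10.975.
Deadweight loss = ½ × 1.0975 × 10.975 = €6.02 thousand.

€6.02 thousand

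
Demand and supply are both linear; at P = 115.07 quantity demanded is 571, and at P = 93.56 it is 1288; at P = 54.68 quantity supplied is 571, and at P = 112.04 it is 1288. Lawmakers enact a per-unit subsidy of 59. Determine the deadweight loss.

Demand slope = (93.56 − 115.07)/(1288 − 571) = −0.03, so P = 132.2 − 0.03Q.
Supply slope = (112.04 − 54.68)/(1288 − 571) = 0.08, so P = 9 + 0.08Q.
Competitive equilibrium: 132.2 − 0.03Q = 9 + 0.08Q → Q* = 1120, P* = 98.6.
The subsidy lowers effective supply by 59: P = 0.08Q − 50.
New quantity: 132.2 − 0.03Q = 0.08Q − 50 → Q' = 1656.3636.
Overproduction ΔQ = 1656.3636 − 1120 = 536.3636; wedge = subsidy = 59.
Welfare loss = ½ × 536.3636 × 59 = 15822.73.

15822.73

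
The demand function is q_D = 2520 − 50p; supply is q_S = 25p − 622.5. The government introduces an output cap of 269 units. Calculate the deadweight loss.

730.08

In inverse form: demand p = 50.4 − 0.02q, supply p = 24.9 + 0.04q.
Competitive equilibrium: 50.4 − 0.02q = 24.9 + 0.04q → q* = 425, p* = 41.9.
At q = 269: demand price = 50.4 − 0.02·269 = 45.02; supply price = 24.9 + 0.04·269 = 35.66.
Δq = 425 − 269 = 156; wedge = 45.02 − 35.66 = 9.36.
Welfare loss = ½ × 156 × 9.36 = 730.08.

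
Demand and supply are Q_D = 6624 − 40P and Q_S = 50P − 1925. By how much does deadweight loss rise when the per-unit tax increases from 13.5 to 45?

20475

In inverse form: demand P = 165.6 − 0.025Q, supply P = 38.5 + 0.02Q.
Competitive equilibrium: 165.6 − 0.025Q = 38.5 + 0.02Q → Q* = 2824.4444, P* = 94.9889.
For a per-unit tax t: ΔQ = t/0.045, so DWL = ½·t·(t/0.045) = t²/0.09.
At t = 13.5: DWL = 2025. At t = 45: DWL = 22500.
Increase = 22500 − 2025 = 20475.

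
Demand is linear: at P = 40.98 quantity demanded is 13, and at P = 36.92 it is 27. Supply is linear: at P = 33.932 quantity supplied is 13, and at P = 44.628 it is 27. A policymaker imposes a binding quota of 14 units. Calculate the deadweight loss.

17.04

Demand slope = (36.92 − 40.98)/(27 − 13) = −0.29, so P = 44.75 − 0.29Q.
Supply slope = (44.628 − 33.932)/(27 − 13) = 0.764, so P = 24 + 0.764Q.
Competitive equilibrium: 44.75 − 0.29Q = 24 + 0.764Q → Q* = 19.6869, P* = 39.0408.
At Q = 14: demand price = 44.75 − 0.29·14 = 40.69; supply price = 24 + 0.764·14 = 34.696.
ΔQ = 19.6869 − 14 = 5.6869; wedge = 40.69 − 34.696 = 5.994.
Welfare loss = ½ × 5.6869 × 5.994 = 17.04.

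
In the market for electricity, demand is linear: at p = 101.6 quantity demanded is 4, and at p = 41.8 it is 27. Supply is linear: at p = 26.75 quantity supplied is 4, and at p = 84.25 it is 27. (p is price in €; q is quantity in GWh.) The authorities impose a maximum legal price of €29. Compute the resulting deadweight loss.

Demand slope = (41.8 − 101.6)/(27 − 4) = −2.6, so p = 112 − 2.6q.
Supply slope = (84.25 − 26.75)/(27 − 4) = 2.5, so p = 16.75 + 2.5q.
Competitive equilibrium: 112 − 2.6q = 16.75 + 2.5q → q* = 18.6765, p* = 63.4412.
At the ceiling p = 29, quantity supplied = (29 − 16.75)/2.5 = 4.9.
Willingness to pay at q' = 4.9: 112 − 2.6·4.9 = 99.26.
Δq = 18.6765 − 4.9 = 13.7765; wedge = 99.26 − 29 = 70.26.
DWL = ½ × 13.7765 × 70.26 = €483.97.

€483.97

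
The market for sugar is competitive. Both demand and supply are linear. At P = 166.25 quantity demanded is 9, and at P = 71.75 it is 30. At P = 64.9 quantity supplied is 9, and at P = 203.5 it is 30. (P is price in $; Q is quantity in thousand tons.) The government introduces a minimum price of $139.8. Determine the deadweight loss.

Demand slope = (71.75 − 166.25)/(30 − 9) = −4.5, so P = 206.75 − 4.5Q.
Supply slope = (203.5 − 64.9)/(30 − 9) = 6.6, so P = 5.5 + 6.6Q.
Competitive equilibrium: 206.75 − 4.5Q = 5.5 + 6.6Q → Q* = 18.1306, P* = 125.1622.
At the floor P = 139.8, quantity demanded = (206.75 − 139.8)/4.5 = 14.8778.
Sellers' marginal cost at Q' = 14.8778: 5.5 + 6.6·14.8778 = 103.6935.
ΔQ = 18.1306 − 14.8778 = 3.2528; wedge = 139.8 − 103.6935 = 36.1065.
Deadweight loss = ½ × 3.2528 × 36.1065 = $58.72 thousand.

$58.72 thousand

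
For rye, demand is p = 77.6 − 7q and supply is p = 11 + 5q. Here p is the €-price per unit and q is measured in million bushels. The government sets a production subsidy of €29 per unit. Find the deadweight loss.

Competitive equilibrium: 77.6 − 7q = 11 + 5q → q* = 5.55, p* = 38.75.
The subsidy lowers effective supply by 29: p = 5q − 18.
New quantity: 77.6 − 7q = 5q − 18 → q' = 7.9667.
Overproduction Δq = 7.9667 − 5.55 = 2.4167; wedge = subsidy = 29.
The triangle = ½ × 2.4167 × 29 = €35.04 million.

€35.04 million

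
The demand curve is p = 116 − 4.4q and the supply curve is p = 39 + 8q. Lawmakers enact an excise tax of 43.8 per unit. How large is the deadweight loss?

Competitive equilibrium: 116 − 4.4q = 39 + 8q → q* = 6.2097, p* = 88.6774.
With the tax, the buyer price exceeds the seller price by 43.8: (116 − 4.4q) − (39 + 8q) = 43.8 → q' = 2.6774.
Δq = 6.2097 − 2.6774 = 3.5323; the wedge equals the tax, 43.8.
Welfare loss = ½ × 3.5323 × 43.8 = 77.36.

77.36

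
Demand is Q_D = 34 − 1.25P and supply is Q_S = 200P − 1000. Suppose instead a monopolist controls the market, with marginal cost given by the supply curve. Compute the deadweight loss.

76.05

In inverse form: demand P = 27.2 − 0.8Q, supply P = 5 + 0.005Q.
Competitive equilibrium: 27.2 − 0.8Q = 5 + 0.005Q → Q* = 27.5776, P* = 5.1379.
Marginal revenue: MR = 27.2 − 1.6Q. Set MR = MC: 27.2 − 1.6Q = 5 + 0.005Q → Q_m = 13.8318.
Price P_m = 27.2 − 0.8·13.8318 = 16.1346; MC(Q_m) = 5 + 0.005·13.8318 = 5.0692.
Competitive Q* = 27.5776, so ΔQ = 13.7458; wedge = 16.1346 − 5.0692 = 11.0654.
Deadweight loss = ½ × 13.7458 × 11.0654 = 76.05.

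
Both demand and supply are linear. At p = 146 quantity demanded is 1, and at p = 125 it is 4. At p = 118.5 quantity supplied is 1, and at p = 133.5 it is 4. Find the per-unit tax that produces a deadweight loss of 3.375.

Demand slope = (125 − 146)/(4 − 1) = −7, so p = 153 − 7q.
Supply slope = (133.5 − 118.5)/(4 − 1) = 5, so p = 113.5 + 5q.
Competitive equilibrium: 153 − 7q = 113.5 + 5q → q* = 3.2917, p* = 129.9583.
A tax t gives Δq = t/12 and wedge t, so DWL = t²/24.
t²/24 = 3.375 → t² = 81 → t = 9.

9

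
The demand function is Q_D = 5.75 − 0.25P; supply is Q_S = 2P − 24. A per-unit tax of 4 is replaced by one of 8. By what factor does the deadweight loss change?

In inverse form: demand P = 23 − 4Q, supply P = 12 + 0.5Q.
Competitive equilibrium: 23 − 4Q = 12 + 0.5Q → Q* = 2.4444, P* = 13.2222.
For a per-unit tax t: ΔQ = t/4.5, so DWL = ½·t·(t/4.5) = t²/9.
At t = 4: DWL = 1.778. At t = 8: DWL = 7.111.
Ratio = (8/4)² = 4.

4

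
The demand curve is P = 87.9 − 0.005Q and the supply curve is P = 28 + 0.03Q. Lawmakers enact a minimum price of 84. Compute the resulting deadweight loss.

15182.29

Competitive equilibrium: 87.9 − 0.005Q = 28 + 0.03Q → Q* = 1711.4286, P* = 79.3429.
At the floor P = 84, quantity demanded = (87.9 − 84)/0.005 = 780.
Sellers' marginal cost at Q' = 780: 28 + 0.03·780 = 51.4.
ΔQ = 1711.4286 − 780 = 931.4286; wedge = 84 − 51.4 = 32.6.
DWL = ½ × 931.4286 × 32.6 = 15182.29.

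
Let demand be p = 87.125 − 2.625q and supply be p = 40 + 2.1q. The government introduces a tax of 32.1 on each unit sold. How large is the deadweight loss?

109.04

Competitive equilibrium: 87.125 − 2.625q = 40 + 2.1q → q* = 9.9735, p* = 60.9444.
With the tax, the buyer price exceeds the seller price by 32.1: (87.125 − 2.625q) − (40 + 2.1q) = 32.1 → q' = 3.1799.
Δq = 9.9735 − 3.1799 = 6.7936; the wedge equals the tax, 32.1.
Deadweight loss = ½ × 6.7936 × 32.1 = 109.04.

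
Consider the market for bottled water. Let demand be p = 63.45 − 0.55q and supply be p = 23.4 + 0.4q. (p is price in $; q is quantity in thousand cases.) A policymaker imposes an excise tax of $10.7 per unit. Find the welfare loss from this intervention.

$60.26 thousand

Competitive equilibrium: 63.45 − 0.55q = 23.4 + 0.4q → q* = 42.1579, p* = 40.2632.
With the tax, the buyer price exceeds the seller price by 10.7: (63.45 − 0.55q) − (23.4 + 0.4q) = 10.7 → q' = 30.8947.
Δq = 42.1579 − 30.8947 = 11.2632; the wedge equals the tax, 10.7.
The triangle = ½ × 11.2632 × 10.7 = $60.26 thousand.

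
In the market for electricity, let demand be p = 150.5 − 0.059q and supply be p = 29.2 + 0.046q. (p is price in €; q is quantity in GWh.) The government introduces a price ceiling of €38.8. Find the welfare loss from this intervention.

Competitive equilibrium: 150.5 − 0.059q = 29.2 + 0.046q → q* = 1155.2381, p* = 82.34095.
At the ceiling p = 38.8, quantity supplied = (38.8 − 29.2)/0.046 = 208.69565.
Willingness to pay at q' = 208.69565: 150.5 − 0.059·208.69565 = 138.18696.
Δq = 1155.2381 − 208.69565 = 946.54245; wedge = 138.18696 − 38.8 = 99.38696.
Welfare loss = ½ × 946.54245 × 99.38696 = €47036.99.

€47036.99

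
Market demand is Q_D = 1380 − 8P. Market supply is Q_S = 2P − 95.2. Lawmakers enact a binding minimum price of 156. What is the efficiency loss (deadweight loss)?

1438.208

In inverse form: demand P = 172.5 − 0.125Q, supply P = 47.6 + 0.5Q.
Competitive equilibrium: 172.5 − 0.125Q = 47.6 + 0.5Q → Q* = 199.84, P* = 147.52.
At the floor P = 156, quantity demanded = (172.5 − 156)/0.125 = 132.
Sellers' marginal cost at Q' = 132: 47.6 + 0.5·132 = 113.6.
ΔQ = 199.84 − 132 = 67.84; wedge = 156 − 113.6 = 42.4.
The triangle = ½ × 67.84 × 42.4 = 1438.208.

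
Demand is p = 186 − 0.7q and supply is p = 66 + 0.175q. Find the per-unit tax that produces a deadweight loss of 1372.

49

Competitive equilibrium: 186 − 0.7q = 66 + 0.175q → q* = 137.1429, p* = 90.
A tax t gives Δq = t/0.875 and wedge t, so DWL = t²/1.75.
t²/1.75 = 1372 → t² = 2401 → t = 49.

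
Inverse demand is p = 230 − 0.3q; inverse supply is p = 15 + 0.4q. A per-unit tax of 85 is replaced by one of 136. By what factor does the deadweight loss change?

2.56

Competitive equilibrium: 230 − 0.3q = 15 + 0.4q → q* = 307.1429, p* = 137.8571.
For a per-unit tax t: Δq = t/0.7, so DWL = ½·t·(t/0.7) = t²/1.4.
At t = 85: DWL = 5160.714. At t = 136: DWL = 13211.429.
Ratio = (136/85)² = 2.56.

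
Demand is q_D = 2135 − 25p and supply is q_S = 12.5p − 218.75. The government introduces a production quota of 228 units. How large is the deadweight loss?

6847.88

In inverse form: demand p = 85.4 − 0.04q, supply p = 17.5 + 0.08q.
Competitive equilibrium: 85.4 − 0.04q = 17.5 + 0.08q → q* = 565.8333, p* = 62.7667.
At q = 228: demand price = 85.4 − 0.04·228 = 76.28; supply price = 17.5 + 0.08·228 = 35.74.
Δq = 565.8333 − 228 = 337.8333; wedge = 76.28 − 35.74 = 40.54.
Deadweight loss = ½ × 337.8333 × 40.54 = 6847.88.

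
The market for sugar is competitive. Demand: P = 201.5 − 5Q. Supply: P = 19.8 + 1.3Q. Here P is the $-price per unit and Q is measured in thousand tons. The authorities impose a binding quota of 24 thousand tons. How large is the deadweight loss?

$73.83 thousand

Competitive equilibrium: 201.5 − 5Q = 19.8 + 1.3Q → Q* = 28.8413, P* = 57.2937.
At Q = 24: demand price = 201.5 − 5·24 = 81.5; supply price = 19.8 + 1.3·24 = 51.
ΔQ = 28.8413 − 24 = 4.8413; wedge = 81.5 − 51 = 30.5.
Deadweight loss = ½ × 4.8413 × 30.5 = $73.83 thousand.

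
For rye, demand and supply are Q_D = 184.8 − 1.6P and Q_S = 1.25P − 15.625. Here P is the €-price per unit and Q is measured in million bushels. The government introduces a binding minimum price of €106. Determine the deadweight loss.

€2321.47 million

In inverse form: demand P = 115.5 − 0.625Q, supply P = 12.5 + 0.8Q.
Competitive equilibrium: 115.5 − 0.625Q = 12.5 + 0.8Q → Q* = 72.2807, P* = 70.3246.
At the floor P = 106, quantity demanded = (115.5 − 106)/0.625 = 15.2.
Sellers' marginal cost at Q' = 15.2: 12.5 + 0.8·15.2 = 24.66.
ΔQ = 72.2807 − 15.2 = 57.0807; wedge = 106 − 24.66 = 81.34.
The triangle = ½ × 57.0807 × 81.34 = €2321.47 million.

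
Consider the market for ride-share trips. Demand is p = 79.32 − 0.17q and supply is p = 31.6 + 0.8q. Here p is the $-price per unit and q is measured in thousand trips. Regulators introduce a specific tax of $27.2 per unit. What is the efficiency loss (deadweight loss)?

Competitive equilibrium: 79.32 − 0.17q = 31.6 + 0.8q → q* = 49.1959, p* = 70.9567.
With the tax, the buyer price exceeds the seller price by 27.2: (79.32 − 0.17q) − (31.6 + 0.8q) = 27.2 → q' = 21.1546.
Δq = 49.1959 − 21.1546 = 28.0413; the wedge equals the tax, 27.2.
Welfare loss = ½ × 28.0413 × 27.2 = $381.36 thousand.

$381.36 thousand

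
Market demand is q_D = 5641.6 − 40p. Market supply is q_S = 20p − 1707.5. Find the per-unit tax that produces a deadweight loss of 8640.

In inverse form: demand p = 141.04 − 0.025q, supply p = 85.375 + 0.05q.
Competitive equilibrium: 141.04 − 0.025q = 85.375 + 0.05q → q* = 742.2, p* = 122.485.
A tax t gives Δq = t/0.075 and wedge t, so DWL = t²/0.15.
t²/0.15 = 8640 → t² = 1296 → t = 36.

36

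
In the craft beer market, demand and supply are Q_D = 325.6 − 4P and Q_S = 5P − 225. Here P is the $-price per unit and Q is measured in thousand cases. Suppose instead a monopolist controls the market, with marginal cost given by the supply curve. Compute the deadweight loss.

In inverse form: demand P = 81.4 − 0.25Q, supply P = 45 + 0.2Q.
Competitive equilibrium: 81.4 − 0.25Q = 45 + 0.2Q → Q* = 80.8889, P* = 61.1778.
Marginal revenue: MR = 81.4 − 0.5Q. Set MR = MC: 81.4 − 0.5Q = 45 + 0.2Q → Q_m = 52.
Price P_m = 81.4 − 0.25·52 = 68.4; MC(Q_m) = 45 + 0.2·52 = 55.4.
Competitive Q* = 80.8889, so ΔQ = 28.8889; wedge = 68.4 − 55.4 = 13.
The triangle = ½ × 28.8889 × 13 = $187.78 thousand.

$187.78 thousand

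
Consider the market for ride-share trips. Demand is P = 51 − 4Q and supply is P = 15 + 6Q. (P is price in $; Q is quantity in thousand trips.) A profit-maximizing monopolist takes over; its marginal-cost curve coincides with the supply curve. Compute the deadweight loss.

$5.29 thousand

Competitive equilibrium: 51 − 4Q = 15 + 6Q → Q* = 3.6, P* = 36.6.
Marginal revenue: MR = 51 − 8Q. Set MR = MC: 51 − 8Q = 15 + 6Q → Q_m = 2.5714.
Price P_m = 51 − 4·2.5714 = 40.7144; MC(Q_m) = 15 + 6·2.5714 = 30.4284.
Competitive Q* = 3.6, so ΔQ = 1.0286; wedge = 40.7144 − 30.4284 = 10.286.
Welfare loss = ½ × 1.0286 × 10.286 = $5.29 thousand.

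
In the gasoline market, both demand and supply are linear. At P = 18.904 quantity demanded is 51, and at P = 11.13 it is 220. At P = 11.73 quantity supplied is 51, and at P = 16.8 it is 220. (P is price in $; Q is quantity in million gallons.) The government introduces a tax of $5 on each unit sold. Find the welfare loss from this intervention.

$164.47 million

Demand slope = (11.13 − 18.904)/(220 − 51) = −0.046, so P = 21.25 − 0.046Q.
Supply slope = (16.8 − 11.73)/(220 − 51) = 0.03, so P = 10.2 + 0.03Q.
Competitive equilibrium: 21.25 − 0.046Q = 10.2 + 0.03Q → Q* = 145.3947, P* = 14.5618.
With the tax, the buyer price exceeds the seller price by 5: (21.25 − 0.046Q) − (10.2 + 0.03Q) = 5 → Q' = 79.6053.
ΔQ = 145.3947 − 79.6053 = 65.7894; the wedge equals the tax, 5.
The triangle = ½ × 65.7894 × 5 = $164.47 million.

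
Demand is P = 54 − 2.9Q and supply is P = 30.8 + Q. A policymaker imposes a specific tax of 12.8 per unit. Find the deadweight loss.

21.01

Competitive equilibrium: 54 − 2.9Q = 30.8 + Q → Q* = 5.94872, P* = 36.74872.
With the tax, the buyer price exceeds the seller price by 12.8: (54 − 2.9Q) − (30.8 + Q) = 12.8 → Q' = 2.66667.
ΔQ = 5.94872 − 2.66667 = 3.28205; the wedge equals the tax, 12.8.
The triangle = ½ × 3.28205 × 12.8 = 21.01.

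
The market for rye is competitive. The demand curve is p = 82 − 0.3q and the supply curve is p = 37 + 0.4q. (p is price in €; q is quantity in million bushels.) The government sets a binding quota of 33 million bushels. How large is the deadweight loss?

€342.58 million

Competitive equilibrium: 82 − 0.3q = 37 + 0.4q → q* = 64.2857, p* = 62.7143.
At q = 33: demand price = 82 − 0.3·33 = 72.1; supply price = 37 + 0.4·33 = 50.2.
Δq = 64.2857 − 33 = 31.2857; wedge = 72.1 − 50.2 = 21.9.
Welfare loss = ½ × 31.2857 × 21.9 = €342.58 million.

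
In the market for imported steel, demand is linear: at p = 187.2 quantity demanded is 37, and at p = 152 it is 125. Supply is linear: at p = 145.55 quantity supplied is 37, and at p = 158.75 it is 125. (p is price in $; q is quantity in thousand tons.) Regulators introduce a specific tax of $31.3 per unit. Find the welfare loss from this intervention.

$890.63 thousand

Demand slope = (152 − 187.2)/(125 − 37) = −0.4, so p = 202 − 0.4q.
Supply slope = (158.75 − 145.55)/(125 − 37) = 0.15, so p = 140 + 0.15q.
Competitive equilibrium: 202 − 0.4q = 140 + 0.15q → q* = 112.7273, p* = 156.9091.
With the tax, the buyer price exceeds the seller price by 31.3: (202 − 0.4q) − (140 + 0.15q) = 31.3 → q' = 55.8182.
Δq = 112.7273 − 55.8182 = 56.9091; the wedge equals the tax, 31.3.
Welfare loss = ½ × 56.9091 × 31.3 = $890.63 thousand.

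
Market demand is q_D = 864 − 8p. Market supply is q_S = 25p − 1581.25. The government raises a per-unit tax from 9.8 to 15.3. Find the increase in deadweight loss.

In inverse form: demand p = 108 − 0.125q, supply p = 63.25 + 0.04q.
Competitive equilibrium: 108 − 0.125q = 63.25 + 0.04q → q* = 271.2121, p* = 74.0985.
For a per-unit tax t: Δq = t/0.165, so DWL = ½·t·(t/0.165) = t²/0.33.
At t = 9.8: DWL = 291.03. At t = 15.3: DWL = 709.364.
Increase = 709.364 − 291.03 = 418.33.

418.33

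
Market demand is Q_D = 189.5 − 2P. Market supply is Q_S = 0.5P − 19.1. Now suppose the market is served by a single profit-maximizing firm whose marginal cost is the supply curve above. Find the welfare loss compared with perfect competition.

In inverse form: demand P = 94.75 − 0.5Q, supply P = 38.2 + 2Q.
Competitive equilibrium: 94.75 − 0.5Q = 38.2 + 2Q → Q* = 22.62, P* = 83.44.
Marginal revenue: MR = 94.75 − Q. Set MR = MC: 94.75 − Q = 38.2 + 2Q → Q_m = 18.85.
Price P_m = 94.75 − 0.5·18.85 = 85.325; MC(Q_m) = 38.2 + 2·18.85 = 75.9.
Competitive Q* = 22.62, so ΔQ = 3.77; wedge = 85.325 − 75.9 = 9.425.
DWL = ½ × 3.77 × 9.425 = 17.77.

17.77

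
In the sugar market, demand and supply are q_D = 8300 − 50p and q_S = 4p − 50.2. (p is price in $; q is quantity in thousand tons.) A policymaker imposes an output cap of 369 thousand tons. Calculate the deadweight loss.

$5364.06 thousand

In inverse form: demand p = 166 − 0.02q, supply p = 12.55 + 0.25q.
Competitive equilibrium: 166 − 0.02q = 12.55 + 0.25q → q* = 568.3333, p* = 154.6333.
At q = 369: demand price = 166 − 0.02·369 = 158.62; supply price = 12.55 + 0.25·369 = 104.8.
Δq = 568.3333 − 369 = 199.3333; wedge = 158.62 − 104.8 = 53.82.
Deadweight loss = ½ × 199.3333 × 53.82 = $5364.06 thousand.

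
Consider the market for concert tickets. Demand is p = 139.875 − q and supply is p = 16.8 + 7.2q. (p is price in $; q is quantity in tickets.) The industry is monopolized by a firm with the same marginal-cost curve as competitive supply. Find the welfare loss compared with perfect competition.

Competitive equilibrium: 139.875 − q = 16.8 + 7.2q → q* = 15.0091, p* = 124.8659.
Marginal revenue: MR = 139.875 − 2q. Set MR = MC: 139.875 − 2q = 16.8 + 7.2q → q_m = 13.3777.
Price p_m = 139.875 − 1·13.3777 = 126.4973; MC(q_m) = 16.8 + 7.2·13.3777 = 113.1194.
Competitive q* = 15.0091, so Δq = 1.6314; wedge = 126.4973 − 113.1194 = 13.3779.
Deadweight loss = ½ × 1.6314 × 13.3779 = $10.91.

$10.91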